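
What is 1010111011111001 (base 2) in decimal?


1010111011111001 in decimal = 44793

44793


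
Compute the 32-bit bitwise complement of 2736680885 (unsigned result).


~0b10100011000111100110111110110101 = 0b1011100111000011001000001001010 = 1558286410 (32-bit unsigned)

1558286410


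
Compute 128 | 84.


0b10000000 | 0b1010100 = 0b11010100 = 212

212


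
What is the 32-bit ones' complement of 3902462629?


3902462629 ^ 4294967295 = 392504666

392504666


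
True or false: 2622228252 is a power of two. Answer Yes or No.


0b10011100010011000000011100011100. Multiple bits set => No

No


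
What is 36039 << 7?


0b1000110011000111 << 7 = 0b10001100110001110000000 = 4612992

4612992


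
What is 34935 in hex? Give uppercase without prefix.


34935 = 8877 hex

8877


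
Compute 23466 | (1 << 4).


23466 | (1 << 4) = 23466 | 16 = 23482

23482


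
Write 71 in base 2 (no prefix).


71 = 1000111 in binary

1000111


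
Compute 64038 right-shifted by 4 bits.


0b1111101000100110 >> 4 = 0b111110100010 = 4002

4002


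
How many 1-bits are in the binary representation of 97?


0b1100001 has 3 set bits

3


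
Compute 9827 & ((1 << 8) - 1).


9827 & 255 = 99

99


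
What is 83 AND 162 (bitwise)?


0b1010011 & 0b10100010 = 0b10 = 2

2


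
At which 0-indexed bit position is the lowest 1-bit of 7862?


0b1111010110110. Lowest set bit at position 1

1


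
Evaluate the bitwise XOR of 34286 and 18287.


0b1000010111101110 ^ 0b100011101101111 = 0b1100001010000001 = 49793

49793


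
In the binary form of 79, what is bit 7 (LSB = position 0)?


0b1001111, position 7 = 0

0


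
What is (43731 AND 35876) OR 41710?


Step 1: 43731 & 35876 = 34816
Step 2: 34816 | 41710 = 43758

43758


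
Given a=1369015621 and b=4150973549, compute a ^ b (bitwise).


1369015621 ^ 4150973549 = 2800963880

2800963880


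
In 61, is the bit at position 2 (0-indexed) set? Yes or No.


0b111101, bit 2 = 1. Yes

Yes


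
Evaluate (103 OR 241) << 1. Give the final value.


Step 1: 103 | 241 = 247
Step 2: 247 << 1 = 494

494


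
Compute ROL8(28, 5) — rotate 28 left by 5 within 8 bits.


Rotate 0b11100 left by 5 (8-bit) = 0b10000011 = 131

131


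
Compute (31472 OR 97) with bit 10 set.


Step 1: 31472 | 97 = 31473
Step 2: 31473 | (1 << 10) = 31473 | 1024 = 32497

32497


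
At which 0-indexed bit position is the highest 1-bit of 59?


0b111011. Highest set bit at position 5

5


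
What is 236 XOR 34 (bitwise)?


0b11101100 ^ 0b100010 = 0b11001110 = 206

206


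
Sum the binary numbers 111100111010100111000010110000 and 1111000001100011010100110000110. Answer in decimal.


111100111010100111000010110000 + 1111000001100011010100110000110 = 10110101000111000001101000110110 = 3038517814

3038517814


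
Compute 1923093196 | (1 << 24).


1923093196 | (1 << 24) = 1923093196 | 16777216 = 1939870412

1939870412


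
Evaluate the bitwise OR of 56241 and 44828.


0b1101101110110001 | 0b1010111100011100 = 0b1111111110111101 = 65469

65469


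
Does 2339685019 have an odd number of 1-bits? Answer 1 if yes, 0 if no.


0b10001011011101001100001010011011 has 16 ones => parity 0

0


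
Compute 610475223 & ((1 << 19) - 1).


610475223 & 524287 = 203991

203991


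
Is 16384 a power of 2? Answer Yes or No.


0b100000000000000. Only one bit set => Yes

Yes


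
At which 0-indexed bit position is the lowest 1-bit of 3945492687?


0b11101011001010110111000011001111. Lowest set bit at position 0

0


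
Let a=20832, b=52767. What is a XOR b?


20832 ^ 52767 = 40831

40831


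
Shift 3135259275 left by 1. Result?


0b10111010111000000100001010001011 << 1 = 0b101110101110000001000010100010110 = 6270518550

6270518550


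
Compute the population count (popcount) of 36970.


0b1001000001101010 has 6 set bits

6


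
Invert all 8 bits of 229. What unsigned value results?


229 ^ 255 = 26

26


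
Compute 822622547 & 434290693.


0b110001000010000011100101010011 & 0b11001111000101100000000000101 = 0b10001000000000000000000000001 = 285212673

285212673


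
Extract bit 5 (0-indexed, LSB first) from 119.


0b1110111, position 5 = 1

1


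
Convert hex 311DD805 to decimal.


311DD805 hex = 824039429 decimal

824039429


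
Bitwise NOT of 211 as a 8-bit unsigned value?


~0b11010011 = 0b101100 = 44 (8-bit unsigned)

44


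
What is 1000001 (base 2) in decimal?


1000001 in decimal = 65

65


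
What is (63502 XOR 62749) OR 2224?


Step 1: 63502 ^ 62749 = 3347
Step 2: 3347 | 2224 = 3507

3507


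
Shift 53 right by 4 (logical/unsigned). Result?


0b110101 >> 4 = 0b11 = 3

3


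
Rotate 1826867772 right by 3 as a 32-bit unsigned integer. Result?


Rotate 0b1101100111000111100101000111100 right by 3 (32-bit) = 0b10001101100111000111100101000111 = 2375842119

2375842119


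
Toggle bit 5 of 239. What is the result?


239 ^ (1 << 5) = 239 ^ 32 = 207

207


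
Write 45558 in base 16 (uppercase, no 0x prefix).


45558 = B1F6 hex

B1F6


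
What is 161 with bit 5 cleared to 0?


161 & ~(1 << 5) = 129

129


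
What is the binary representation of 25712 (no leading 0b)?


25712 = 110010001110000 in binary

110010001110000


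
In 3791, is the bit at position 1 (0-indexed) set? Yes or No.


0b111011001111, bit 1 = 1. Yes

Yes


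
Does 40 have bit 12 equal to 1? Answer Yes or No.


0b101000, bit 12 = 0. No

No


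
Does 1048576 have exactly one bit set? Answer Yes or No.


0b100000000000000000000. Only one bit set => Yes

Yes


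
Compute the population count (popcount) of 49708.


0b1100001000101100 has 6 set bits

6


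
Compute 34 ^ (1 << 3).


34 ^ (1 << 3) = 34 ^ 8 = 42

42


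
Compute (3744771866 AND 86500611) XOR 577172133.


Step 1: 3744771866 & 86500611 = 86287618
Step 2: 86287618 ^ 577172133 = 658659239

658659239


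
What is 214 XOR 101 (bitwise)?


0b11010110 ^ 0b1100101 = 0b10110011 = 179

179


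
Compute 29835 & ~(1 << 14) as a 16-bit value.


29835 & ~(1 << 14) = 13451

13451


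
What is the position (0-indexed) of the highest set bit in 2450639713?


0b10010010000100011100101101100001. Highest set bit at position 31

31


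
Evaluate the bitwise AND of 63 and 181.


0b111111 & 0b10110101 = 0b110101 = 53

53


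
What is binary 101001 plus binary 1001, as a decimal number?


101001 + 1001 = 110010 = 50

50


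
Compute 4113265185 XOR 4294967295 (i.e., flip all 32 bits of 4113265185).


4113265185 ^ 4294967295 = 181702110

181702110


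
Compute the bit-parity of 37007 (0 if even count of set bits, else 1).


0b1001000010001111 has 7 ones => parity 1

1


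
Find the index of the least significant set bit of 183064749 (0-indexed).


0b1010111010010101100010101101. Lowest set bit at position 0

0


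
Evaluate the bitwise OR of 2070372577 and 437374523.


0b1111011011001110110000011100001 | 0b11010000100011100111000111011 = 0b1111011011101111110111011111011 = 2071457531

2071457531


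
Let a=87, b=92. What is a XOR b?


87 ^ 92 = 11

11


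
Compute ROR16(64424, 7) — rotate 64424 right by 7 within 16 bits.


Rotate 0b1111101110101000 right by 7 (16-bit) = 0b101000111110111 = 20983

20983


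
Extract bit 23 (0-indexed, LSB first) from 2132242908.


0b1111111000101110111000111011100, position 23 = 0

0


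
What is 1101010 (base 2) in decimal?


1101010 in decimal = 106

106


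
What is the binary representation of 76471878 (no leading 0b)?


76471878 = 100100011101101111001000110 in binary

100100011101101111001000110


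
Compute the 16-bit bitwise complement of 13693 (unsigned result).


~0b11010101111101 = 0b1100101010000010 = 51842 (16-bit unsigned)

51842


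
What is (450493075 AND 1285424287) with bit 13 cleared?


Step 1: 450493075 & 1285424287 = 144179347
Step 2: 144179347 & ~(1 << 13) = 144179347

144179347


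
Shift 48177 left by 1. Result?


0b1011110000110001 << 1 = 0b10111100001100010 = 96354

96354


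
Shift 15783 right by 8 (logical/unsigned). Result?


0b11110110100111 >> 8 = 0b111101 = 61

61


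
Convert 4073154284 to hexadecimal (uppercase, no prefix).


4073154284 = F2C766EC hex

F2C766EC


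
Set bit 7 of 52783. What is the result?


52783 | (1 << 7) = 52783 | 128 = 52911

52911


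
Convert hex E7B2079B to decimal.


E7B2079B hex = 3887204251 decimal

3887204251


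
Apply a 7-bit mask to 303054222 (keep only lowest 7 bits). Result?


303054222 & 127 = 14

14


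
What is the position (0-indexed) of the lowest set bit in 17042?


0b100001010010010. Lowest set bit at position 1

1


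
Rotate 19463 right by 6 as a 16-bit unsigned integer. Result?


Rotate 0b100110000000111 right by 6 (16-bit) = 0b1110100110000 = 7472

7472


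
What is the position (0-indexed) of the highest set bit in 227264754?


0b1101100010111100100011110010. Highest set bit at position 27

27


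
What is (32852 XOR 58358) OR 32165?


Step 1: 32852 ^ 58358 = 25506
Step 2: 25506 | 32165 = 32679

32679


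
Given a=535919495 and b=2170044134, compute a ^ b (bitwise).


535919495 ^ 2170044134 = 2661893473

2661893473


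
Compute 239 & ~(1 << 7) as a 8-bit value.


239 & ~(1 << 7) = 111

111


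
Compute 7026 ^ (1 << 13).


7026 ^ (1 << 13) = 7026 ^ 8192 = 15218

15218


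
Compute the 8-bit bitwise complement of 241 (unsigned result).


~0b11110001 = 0b1110 = 14 (8-bit unsigned)

14


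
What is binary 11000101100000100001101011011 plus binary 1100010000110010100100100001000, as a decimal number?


11000101100000100001101011011 + 1100010000110010100100100001000 = 1111010110010011000110001100011 = 2060029027

2060029027


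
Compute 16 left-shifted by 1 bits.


0b10000 << 1 = 0b100000 = 32

32


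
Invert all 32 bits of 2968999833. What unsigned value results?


2968999833 ^ 4294967295 = 1325967462

1325967462


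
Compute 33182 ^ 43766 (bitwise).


0b1000000110011110 ^ 0b1010101011110110 = 0b10101101101000 = 11112

11112


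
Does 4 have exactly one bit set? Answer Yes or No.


0b100. Only one bit set => Yes

Yes


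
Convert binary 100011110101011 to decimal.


100011110101011 in decimal = 18347

18347


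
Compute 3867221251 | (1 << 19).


3867221251 | (1 << 19) = 3867221251 | 524288 = 3867745539

3867745539


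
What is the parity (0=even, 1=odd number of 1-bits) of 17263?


0b100001101101111 has 9 ones => parity 1

1


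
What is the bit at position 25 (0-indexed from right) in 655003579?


0b100111000010101000111110111011, position 25 = 1

1


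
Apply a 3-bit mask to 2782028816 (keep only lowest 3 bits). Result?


2782028816 & 7 = 0

0


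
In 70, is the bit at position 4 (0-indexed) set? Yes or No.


0b1000110, bit 4 = 0. No

No


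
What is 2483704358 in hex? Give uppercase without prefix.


2483704358 = 940A5226 hex

940A5226


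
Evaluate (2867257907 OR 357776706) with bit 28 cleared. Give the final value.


Step 1: 2867257907 | 357776706 = 3220701043
Step 2: 3220701043 & ~(1 << 28) = 2952265587

2952265587


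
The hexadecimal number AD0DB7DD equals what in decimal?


AD0DB7DD hex = 2903357405 decimal

2903357405


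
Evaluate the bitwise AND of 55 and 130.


0b110111 & 0b10000010 = 0b10 = 2

2


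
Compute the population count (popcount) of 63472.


0b1111011111110000 has 11 set bits

11


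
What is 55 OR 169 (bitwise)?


0b110111 | 0b10101001 = 0b10111111 = 191

191


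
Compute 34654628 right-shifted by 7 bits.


0b10000100001100100110100100 >> 7 = 0b1000010000110010011 = 270739

270739


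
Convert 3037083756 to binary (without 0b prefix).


3037083756 = 10110101000001100011100001101100 in binary

10110101000001100011100001101100


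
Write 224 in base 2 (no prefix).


224 = 11100000 in binary

11100000


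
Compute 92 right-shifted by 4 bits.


0b1011100 >> 4 = 0b101 = 5

5


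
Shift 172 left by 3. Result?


0b10101100 << 3 = 0b10101100000 = 1376

1376


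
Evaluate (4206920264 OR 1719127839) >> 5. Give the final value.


Step 1: 4206920264 | 1719127839 = 4277653343
Step 2: 4277653343 >> 5 = 133676666

133676666


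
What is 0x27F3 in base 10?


27F3 hex = 10227 decimal

10227


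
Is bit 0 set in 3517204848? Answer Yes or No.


0b11010001101001000100100101110000, bit 0 = 0. No

No


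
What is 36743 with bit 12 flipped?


36743 ^ (1 << 12) = 36743 ^ 4096 = 40839

40839


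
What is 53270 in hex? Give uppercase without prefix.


53270 = D016 hex

D016


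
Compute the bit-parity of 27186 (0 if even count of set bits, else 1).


0b110101000110010 has 7 ones => parity 1

1


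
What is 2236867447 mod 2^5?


2236867447 & 31 = 23

23


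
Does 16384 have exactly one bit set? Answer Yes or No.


0b100000000000000. Only one bit set => Yes

Yes


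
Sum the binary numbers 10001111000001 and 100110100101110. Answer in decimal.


10001111000001 + 100110100101110 = 111000011101111 = 28911

28911


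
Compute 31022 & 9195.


0b111100100101110 & 0b10001111101011 = 0b10000100101010 = 8490

8490


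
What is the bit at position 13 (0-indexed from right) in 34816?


0b1000100000000000, position 13 = 0

0


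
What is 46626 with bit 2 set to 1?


46626 | (1 << 2) = 46626 | 4 = 46630

46630


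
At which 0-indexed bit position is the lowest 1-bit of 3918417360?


0b11101001100011100100110111010000. Lowest set bit at position 4

4


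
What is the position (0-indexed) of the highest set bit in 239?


0b11101111. Highest set bit at position 7

7


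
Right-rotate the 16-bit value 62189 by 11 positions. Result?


Rotate 0b1111001011101101 right by 11 (16-bit) = 0b101110110111110 = 23998

23998


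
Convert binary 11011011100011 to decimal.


11011011100011 in decimal = 14051

14051


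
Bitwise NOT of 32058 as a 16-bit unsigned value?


~0b111110100111010 = 0b1000001011000101 = 33477 (16-bit unsigned)

33477


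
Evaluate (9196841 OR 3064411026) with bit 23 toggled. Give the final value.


Step 1: 9196841 | 3064411026 = 3064952763
Step 2: 3064952763 ^ (1 << 23) = 3064952763 ^ 8388608 = 3056564155

3056564155


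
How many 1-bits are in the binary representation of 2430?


0b100101111110 has 8 set bits

8


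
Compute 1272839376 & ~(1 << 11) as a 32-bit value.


1272839376 & ~(1 << 11) = 1272837328

1272837328


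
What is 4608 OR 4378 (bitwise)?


0b1001000000000 | 0b1000100011010 = 0b1001100011010 = 4890

4890


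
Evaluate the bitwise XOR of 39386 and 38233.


0b1001100111011010 ^ 0b1001010101011001 = 0b110010000011 = 3203

3203


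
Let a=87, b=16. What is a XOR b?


87 ^ 16 = 71

71


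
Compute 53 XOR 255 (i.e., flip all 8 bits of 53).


53 ^ 255 = 202

202


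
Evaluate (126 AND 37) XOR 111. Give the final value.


Step 1: 126 & 37 = 36
Step 2: 36 ^ 111 = 75

75


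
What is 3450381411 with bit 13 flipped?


3450381411 ^ (1 << 13) = 3450381411 ^ 8192 = 3450373219

3450373219


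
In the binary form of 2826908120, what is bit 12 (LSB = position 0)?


0b10101000011111110011000111011000, position 12 = 1

1


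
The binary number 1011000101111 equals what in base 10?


1011000101111 in decimal = 5679

5679


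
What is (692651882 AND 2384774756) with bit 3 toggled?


Step 1: 692651882 & 2384774756 = 134219360
Step 2: 134219360 ^ (1 << 3) = 134219360 ^ 8 = 134219368

134219368


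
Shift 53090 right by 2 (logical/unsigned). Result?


0b1100111101100010 >> 2 = 0b11001111011000 = 13272

13272


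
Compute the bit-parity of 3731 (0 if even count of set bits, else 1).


0b111010010011 has 7 ones => parity 1

1


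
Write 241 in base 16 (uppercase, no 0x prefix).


241 = F1 hex

F1


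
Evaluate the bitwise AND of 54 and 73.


0b110110 & 0b1001001 = 0b0 = 0

0


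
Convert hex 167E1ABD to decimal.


167E1ABD hex = 377363133 decimal

377363133


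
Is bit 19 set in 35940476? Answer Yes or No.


0b10001001000110100001111100, bit 19 = 0. No

No


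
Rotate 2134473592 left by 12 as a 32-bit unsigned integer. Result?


Rotate 0b1111111001110010111101101111000 left by 12 (32-bit) = 0b10010111101101111000011111110011 = 2545387507

2545387507


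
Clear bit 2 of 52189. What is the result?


52189 & ~(1 << 2) = 52185

52185


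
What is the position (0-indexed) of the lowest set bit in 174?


0b10101110. Lowest set bit at position 1

1


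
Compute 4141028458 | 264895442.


0b11110110110100110001010001101010 | 0b1111110010011111101111010010 = 0b11111111110110111111111111111010 = 4292607994

4292607994


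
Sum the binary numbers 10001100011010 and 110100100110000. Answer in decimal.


10001100011010 + 110100100110000 = 1000110001001010 = 35914

35914


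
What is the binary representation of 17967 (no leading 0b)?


17967 = 100011000101111 in binary

100011000101111


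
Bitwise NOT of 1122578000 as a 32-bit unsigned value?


~0b1000010111010010010111001010000 = 0b10111101000101101101000110101111 = 3172389295 (32-bit unsigned)

3172389295


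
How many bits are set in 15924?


0b11111000110100 has 8 set bits

8


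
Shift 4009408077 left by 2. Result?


0b11101110111110101011011001001101 << 2 = 0b1110111011111010101101100100110100 = 16037632308

16037632308


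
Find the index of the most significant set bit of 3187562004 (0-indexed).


0b10111101111111100101011000010100. Highest set bit at position 31

31


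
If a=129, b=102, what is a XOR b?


129 ^ 102 = 231

231


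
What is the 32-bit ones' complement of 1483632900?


1483632900 ^ 4294967295 = 2811334395

2811334395


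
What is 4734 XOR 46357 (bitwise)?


0b1001001111110 ^ 0b1011010100010101 = 0b1010011101101011 = 42859

42859


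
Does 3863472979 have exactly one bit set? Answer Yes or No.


0b11100110010001111110101101010011. Multiple bits set => No

No


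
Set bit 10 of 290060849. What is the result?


290060849 | (1 << 10) = 290060849 | 1024 = 290061873

290061873


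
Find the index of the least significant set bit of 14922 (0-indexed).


0b11101001001010. Lowest set bit at position 1

1


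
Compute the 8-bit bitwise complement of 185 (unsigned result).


~0b10111001 = 0b1000110 = 70 (8-bit unsigned)

70


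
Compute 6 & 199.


0b110 & 0b11000111 = 0b110 = 6

6


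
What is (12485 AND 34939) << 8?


Step 1: 12485 & 34939 = 65
Step 2: 65 << 8 = 16640

16640


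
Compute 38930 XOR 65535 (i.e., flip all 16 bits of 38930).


38930 ^ 65535 = 26605

26605


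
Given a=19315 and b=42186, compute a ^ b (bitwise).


19315 ^ 42186 = 61369

61369


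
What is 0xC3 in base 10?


C3 hex = 195 decimal

195


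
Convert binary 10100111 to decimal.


10100111 in decimal = 167

167


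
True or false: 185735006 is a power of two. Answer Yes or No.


0b1011000100100001011101011110. Multiple bits set => No

No


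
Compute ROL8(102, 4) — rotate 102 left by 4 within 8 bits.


Rotate 0b1100110 left by 4 (8-bit) = 0b1100110 = 102

102


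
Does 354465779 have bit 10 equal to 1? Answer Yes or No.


0b10101001000001011011111110011, bit 10 = 1. Yes

Yes


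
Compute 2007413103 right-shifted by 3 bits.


0b1110111101001101011000101101111 >> 3 = 0b1110111101001101011000101101 = 250926637

250926637


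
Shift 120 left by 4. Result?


0b1111000 << 4 = 0b11110000000 = 1920

1920


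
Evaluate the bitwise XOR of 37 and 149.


0b100101 ^ 0b10010101 = 0b10110000 = 176

176


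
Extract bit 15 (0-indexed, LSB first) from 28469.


0b110111100110101, position 15 = 0

0


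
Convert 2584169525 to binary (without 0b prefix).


2584169525 = 10011010000001110100110000110101 in binary

10011010000001110100110000110101


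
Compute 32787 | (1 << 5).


32787 | (1 << 5) = 32787 | 32 = 32819

32819


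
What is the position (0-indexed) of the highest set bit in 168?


0b10101000. Highest set bit at position 7

7


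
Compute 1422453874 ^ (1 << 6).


1422453874 ^ (1 << 6) = 1422453874 ^ 64 = 1422453810

1422453810


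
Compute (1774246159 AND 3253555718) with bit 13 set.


Step 1: 1774246159 & 3253555718 = 1103122438
Step 2: 1103122438 | (1 << 13) = 1103122438 | 8192 = 1103130630

1103130630


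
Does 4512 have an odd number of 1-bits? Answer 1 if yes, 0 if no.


0b1000110100000 has 4 ones => parity 0

0


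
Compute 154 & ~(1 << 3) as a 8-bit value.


154 & ~(1 << 3) = 146

146


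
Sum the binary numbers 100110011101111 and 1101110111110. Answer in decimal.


100110011101111 + 1101110111110 = 110100010101101 = 26797

26797


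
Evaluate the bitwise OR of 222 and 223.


0b11011110 | 0b11011111 = 0b11011111 = 223

223


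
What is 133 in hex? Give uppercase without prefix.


133 = 85 hex

85


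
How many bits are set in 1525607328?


0b1011010111011101110101110100000 has 18 set bits

18


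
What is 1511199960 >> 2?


0b1011010000100110001010011011000 >> 2 = 0b10110100001001100010100110110 = 377799990

377799990


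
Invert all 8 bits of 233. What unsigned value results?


233 ^ 255 = 22

22


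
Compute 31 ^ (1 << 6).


31 ^ (1 << 6) = 31 ^ 64 = 95

95


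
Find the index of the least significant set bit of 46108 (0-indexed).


0b1011010000011100. Lowest set bit at position 2

2


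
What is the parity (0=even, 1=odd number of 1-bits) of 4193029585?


0b11111001111011001000110111010001 has 19 ones => parity 1

1


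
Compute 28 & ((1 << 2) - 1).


28 & 3 = 0

0


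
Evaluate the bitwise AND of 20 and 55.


0b10100 & 0b110111 = 0b10100 = 20

20


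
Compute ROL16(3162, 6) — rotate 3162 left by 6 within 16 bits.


Rotate 0b110001011010 left by 6 (16-bit) = 0b1011010000011 = 5763

5763


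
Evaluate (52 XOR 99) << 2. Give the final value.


Step 1: 52 ^ 99 = 87
Step 2: 87 << 2 = 348

348


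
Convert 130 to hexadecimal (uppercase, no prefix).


130 = 82 hex

82


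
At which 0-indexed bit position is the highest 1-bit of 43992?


0b1010101111011000. Highest set bit at position 15

15


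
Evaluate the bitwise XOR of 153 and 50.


0b10011001 ^ 0b110010 = 0b10101011 = 171

171


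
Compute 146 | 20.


0b10010010 | 0b10100 = 0b10010110 = 150

150


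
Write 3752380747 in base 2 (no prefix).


3752380747 = 11011111101010001100100101001011 in binary

11011111101010001100100101001011


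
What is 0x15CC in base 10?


15CC hex = 5580 decimal

5580


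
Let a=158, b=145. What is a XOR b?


158 ^ 145 = 15

15


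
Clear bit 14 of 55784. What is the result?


55784 & ~(1 << 14) = 39400

39400


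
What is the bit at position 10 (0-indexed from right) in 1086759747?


0b1000000110001101010001101000011, position 10 = 0

0


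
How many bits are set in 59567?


0b1110100010101111 has 10 set bits

10


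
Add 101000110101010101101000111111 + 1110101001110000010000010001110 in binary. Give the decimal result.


101000110101010101101000111111 + 1110101001110000010000010001110 = 10011110000011010111101011001101 = 2651683533

2651683533


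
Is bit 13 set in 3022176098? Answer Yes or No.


0b10110100001000101011111101100010, bit 13 = 1. Yes

Yes


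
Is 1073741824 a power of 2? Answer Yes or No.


0b1000000000000000000000000000000. Only one bit set => Yes

Yes


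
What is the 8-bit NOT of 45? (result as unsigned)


~0b101101 = 0b11010010 = 210 (8-bit unsigned)

210


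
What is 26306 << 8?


0b110011011000010 << 8 = 0b11001101100001000000000 = 6734336

6734336


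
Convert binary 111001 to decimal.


111001 in decimal = 57

57


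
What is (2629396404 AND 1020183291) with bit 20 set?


Step 1: 2629396404 & 1020183291 = 478692016
Step 2: 478692016 | (1 << 20) = 478692016 | 1048576 = 479740592

479740592


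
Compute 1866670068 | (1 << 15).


1866670068 | (1 << 15) = 1866670068 | 32768 = 1866702836

1866702836


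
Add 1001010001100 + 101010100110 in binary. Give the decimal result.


1001010001100 + 101010100110 = 1110100110010 = 7474

7474


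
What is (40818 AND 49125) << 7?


Step 1: 40818 & 49125 = 40800
Step 2: 40800 << 7 = 5222400

5222400


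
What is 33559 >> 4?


0b1000001100010111 >> 4 = 0b100000110001 = 2097

2097


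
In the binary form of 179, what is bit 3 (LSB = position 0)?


0b10110011, position 3 = 0

0


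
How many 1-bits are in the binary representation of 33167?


0b1000000110001111 has 7 set bits

7


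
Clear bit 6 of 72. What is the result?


72 & ~(1 << 6) = 8

8


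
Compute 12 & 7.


0b1100 & 0b111 = 0b100 = 4

4


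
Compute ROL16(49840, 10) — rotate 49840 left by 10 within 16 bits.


Rotate 0b1100001010110000 left by 10 (16-bit) = 0b1100001100001010 = 49930

49930


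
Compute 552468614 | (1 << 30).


552468614 | (1 << 30) = 552468614 | 1073741824 = 1626210438

1626210438


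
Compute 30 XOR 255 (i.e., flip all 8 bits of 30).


30 ^ 255 = 225

225


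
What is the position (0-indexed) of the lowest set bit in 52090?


0b1100101101111010. Lowest set bit at position 1

1


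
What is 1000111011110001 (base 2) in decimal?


1000111011110001 in decimal = 36593

36593


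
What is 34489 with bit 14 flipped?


34489 ^ (1 << 14) = 34489 ^ 16384 = 50873

50873


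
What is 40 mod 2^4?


40 & 15 = 8

8


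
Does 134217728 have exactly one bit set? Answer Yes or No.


0b1000000000000000000000000000. Only one bit set => Yes

Yes


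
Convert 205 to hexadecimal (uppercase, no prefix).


205 = CD hex

CD


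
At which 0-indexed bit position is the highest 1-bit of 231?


0b11100111. Highest set bit at position 7

7


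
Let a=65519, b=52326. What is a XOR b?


65519 ^ 52326 = 13193

13193


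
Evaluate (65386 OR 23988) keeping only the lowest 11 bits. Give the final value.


Step 1: 65386 | 23988 = 65534
Step 2: 65534 & 2047 = 2046

2046


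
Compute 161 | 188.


0b10100001 | 0b10111100 = 0b10111101 = 189

189


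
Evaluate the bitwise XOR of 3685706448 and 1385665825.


0b11011011101011110110101011010000 ^ 0b1010010100101111001010100100001 = 0b10001001001110001111111111110001 = 2302214129

2302214129


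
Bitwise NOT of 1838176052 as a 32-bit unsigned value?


~0b1101101100100000101011100110100 = 0b10010010011011111010100011001011 = 2456791243 (32-bit unsigned)

2456791243


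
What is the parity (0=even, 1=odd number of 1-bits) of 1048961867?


0b111110100001011110001101001011 has 17 ones => parity 1

1


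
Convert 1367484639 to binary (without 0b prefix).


1367484639 = 1010001100000100010100011011111 in binary

1010001100000100010100011011111


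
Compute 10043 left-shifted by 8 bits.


0b10011100111011 << 8 = 0b1001110011101100000000 = 2571008

2571008


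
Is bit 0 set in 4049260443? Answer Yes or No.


0b11110001010110101100111110011011, bit 0 = 1. Yes

Yes


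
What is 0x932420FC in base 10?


932420FC hex = 2468618492 decimal

2468618492


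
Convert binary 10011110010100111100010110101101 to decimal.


10011110010100111100010110101101 in decimal = 2656290221

2656290221


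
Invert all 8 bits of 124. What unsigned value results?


124 ^ 255 = 131

131


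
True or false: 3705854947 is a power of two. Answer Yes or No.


0b11011100111000101101101111100011. Multiple bits set => No

No


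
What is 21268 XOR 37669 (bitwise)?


0b101001100010100 ^ 0b1001001100100101 = 0b1100000000110001 = 49201

49201


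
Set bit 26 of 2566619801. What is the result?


2566619801 | (1 << 26) = 2566619801 | 67108864 = 2633728665

2633728665


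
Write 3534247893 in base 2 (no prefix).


3534247893 = 11010010101010000101011111010101 in binary

11010010101010000101011111010101


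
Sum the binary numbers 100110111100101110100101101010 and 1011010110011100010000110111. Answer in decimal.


100110111100101110100101101010 + 1011010110011100010000110111 = 110010010011001010110110100001 = 843885985

843885985


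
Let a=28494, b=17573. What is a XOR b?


28494 ^ 17573 = 11243

11243


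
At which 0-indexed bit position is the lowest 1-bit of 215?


0b11010111. Lowest set bit at position 0

0


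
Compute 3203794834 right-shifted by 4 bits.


0b10111110111101100000011110010010 >> 4 = 0b1011111011110110000001111001 = 200237177

200237177


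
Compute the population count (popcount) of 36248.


0b1000110110011000 has 7 set bits

7


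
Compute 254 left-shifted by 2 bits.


0b11111110 << 2 = 0b1111111000 = 1016

1016


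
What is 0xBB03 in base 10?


BB03 hex = 47875 decimal

47875


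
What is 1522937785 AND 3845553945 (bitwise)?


0b1011010110001100010111110111001 & 0b11100101001101100111111100011001 = 0b1000000000001100010111100011001 = 1074147097

1074147097


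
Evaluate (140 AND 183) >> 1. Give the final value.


Step 1: 140 & 183 = 132
Step 2: 132 >> 1 = 66

66


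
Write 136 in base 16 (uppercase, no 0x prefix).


136 = 88 hex

88


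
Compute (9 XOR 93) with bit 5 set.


Step 1: 9 ^ 93 = 84
Step 2: 84 | (1 << 5) = 84 | 32 = 116

116


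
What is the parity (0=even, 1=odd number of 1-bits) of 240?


0b11110000 has 4 ones => parity 0

0


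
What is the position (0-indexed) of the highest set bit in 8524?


0b10000101001100. Highest set bit at position 13

13


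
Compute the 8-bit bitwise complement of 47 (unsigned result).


~0b101111 = 0b11010000 = 208 (8-bit unsigned)

208


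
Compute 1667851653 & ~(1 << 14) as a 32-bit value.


1667851653 & ~(1 << 14) = 1667835269

1667835269


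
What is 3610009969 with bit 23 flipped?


3610009969 ^ (1 << 23) = 3610009969 ^ 8388608 = 3618398577

3618398577


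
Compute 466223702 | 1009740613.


0b11011110010100000001001010110 | 0b111100001011110110101101000101 = 0b111111111011110110101101010111 = 1072655191

1072655191


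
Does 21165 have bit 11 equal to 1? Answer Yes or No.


0b101001010101101, bit 11 = 0. No

No


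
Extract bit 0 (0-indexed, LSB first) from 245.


0b11110101, position 0 = 1

1


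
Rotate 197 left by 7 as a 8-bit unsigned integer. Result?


Rotate 0b11000101 left by 7 (8-bit) = 0b11100010 = 226

226


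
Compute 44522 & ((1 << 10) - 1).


44522 & 1023 = 490

490


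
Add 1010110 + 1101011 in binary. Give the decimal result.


1010110 + 1101011 = 11000001 = 193

193


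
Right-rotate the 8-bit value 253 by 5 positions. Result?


Rotate 0b11111101 right by 5 (8-bit) = 0b11101111 = 239

239


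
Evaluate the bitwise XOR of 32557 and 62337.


0b111111100101101 ^ 0b1111001110000001 = 0b1000110010101100 = 36012

36012


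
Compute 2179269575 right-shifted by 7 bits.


0b10000001111001010000001111000111 >> 7 = 0b1000000111100101000000111 = 17025543

17025543


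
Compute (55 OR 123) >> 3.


Step 1: 55 | 123 = 127
Step 2: 127 >> 3 = 15

15


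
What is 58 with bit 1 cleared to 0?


58 & ~(1 << 1) = 56

56


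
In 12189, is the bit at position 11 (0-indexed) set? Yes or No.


0b10111110011101, bit 11 = 1. Yes

Yes


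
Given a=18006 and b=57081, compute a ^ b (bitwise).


18006 ^ 57081 = 39087

39087


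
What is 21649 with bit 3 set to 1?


21649 | (1 << 3) = 21649 | 8 = 21657

21657


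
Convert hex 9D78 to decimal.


9D78 hex = 40312 decimal

40312


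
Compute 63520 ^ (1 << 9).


63520 ^ (1 << 9) = 63520 ^ 512 = 64032

64032


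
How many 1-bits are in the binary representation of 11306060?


0b101011001000010001001100 has 9 set bits

9


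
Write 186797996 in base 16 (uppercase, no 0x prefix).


186797996 = B224FAC hex

B224FAC


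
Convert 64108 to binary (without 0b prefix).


64108 = 1111101001101100 in binary

1111101001101100


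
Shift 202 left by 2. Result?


0b11001010 << 2 = 0b1100101000 = 808

808


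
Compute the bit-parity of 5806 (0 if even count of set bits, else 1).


0b1011010101110 has 8 ones => parity 0

0


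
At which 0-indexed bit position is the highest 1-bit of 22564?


0b101100000100100. Highest set bit at position 14

14


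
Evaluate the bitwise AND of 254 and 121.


0b11111110 & 0b1111001 = 0b1111000 = 120

120


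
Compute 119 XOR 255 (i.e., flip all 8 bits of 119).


119 ^ 255 = 136

136


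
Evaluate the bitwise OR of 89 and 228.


0b1011001 | 0b11100100 = 0b11111101 = 253

253


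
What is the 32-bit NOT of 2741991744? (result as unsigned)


~0b10100011011011110111100101000000 = 0b1011100100100001000011010111111 = 1552975551 (32-bit unsigned)

1552975551


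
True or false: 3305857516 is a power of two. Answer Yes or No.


0b11000101000010110110000111101100. Multiple bits set => No

No


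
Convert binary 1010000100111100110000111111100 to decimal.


1010000100111100110000111111100 in decimal = 1352557052

1352557052


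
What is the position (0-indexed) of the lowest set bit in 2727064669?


0b10100010100010111011010001011101. Lowest set bit at position 0

0


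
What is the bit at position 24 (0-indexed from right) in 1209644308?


0b1001000000110011011010100010100, position 24 = 0

0


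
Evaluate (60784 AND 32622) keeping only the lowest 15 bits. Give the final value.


Step 1: 60784 & 32622 = 28000
Step 2: 28000 & 32767 = 28000

28000


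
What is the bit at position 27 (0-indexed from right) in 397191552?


0b10111101011001010100110000000, position 27 = 0

0


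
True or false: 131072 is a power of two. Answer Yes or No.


0b100000000000000000. Only one bit set => Yes

Yes


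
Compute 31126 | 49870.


0b111100110010110 | 0b1100001011001110 = 0b1111101111011110 = 64478

64478


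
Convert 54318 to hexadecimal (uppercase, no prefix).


54318 = D42E hex

D42E


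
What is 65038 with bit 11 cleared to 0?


65038 & ~(1 << 11) = 62990

62990


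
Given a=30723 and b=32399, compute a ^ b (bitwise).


30723 ^ 32399 = 1676

1676


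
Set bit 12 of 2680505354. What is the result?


2680505354 | (1 << 12) = 2680505354 | 4096 = 2680509450

2680509450


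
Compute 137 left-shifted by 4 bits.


0b10001001 << 4 = 0b100010010000 = 2192

2192


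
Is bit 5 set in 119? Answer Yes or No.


0b1110111, bit 5 = 1. Yes

Yes


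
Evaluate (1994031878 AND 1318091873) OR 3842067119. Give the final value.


Step 1: 1994031878 & 1318091873 = 1183842304
Step 2: 1183842304 | 3842067119 = 3885058735

3885058735


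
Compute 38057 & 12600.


0b1001010010101001 & 0b11000100111000 = 0b1000000101000 = 4136

4136


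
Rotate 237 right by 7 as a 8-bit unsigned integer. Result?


Rotate 0b11101101 right by 7 (8-bit) = 0b11011011 = 219

219


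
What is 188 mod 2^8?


188 & 255 = 188

188


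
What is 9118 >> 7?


0b10001110011110 >> 7 = 0b1000111 = 71

71


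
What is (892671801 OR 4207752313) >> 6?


Step 1: 892671801 | 4207752313 = 4294784889
Step 2: 4294784889 >> 6 = 67106013

67106013


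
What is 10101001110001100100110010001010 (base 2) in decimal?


10101001110001100100110010001010 in decimal = 2848345226

2848345226


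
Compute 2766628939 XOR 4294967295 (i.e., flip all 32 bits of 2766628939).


2766628939 ^ 4294967295 = 1528338356

1528338356


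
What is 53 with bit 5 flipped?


53 ^ (1 << 5) = 53 ^ 32 = 21

21


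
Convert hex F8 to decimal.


F8 hex = 248 decimal

248


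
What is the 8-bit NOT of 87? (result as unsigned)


~0b1010111 = 0b10101000 = 168 (8-bit unsigned)

168


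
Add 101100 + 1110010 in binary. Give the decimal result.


101100 + 1110010 = 10011110 = 158

158


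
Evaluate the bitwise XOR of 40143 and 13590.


0b1001110011001111 ^ 0b11010100010110 = 0b1010100111011001 = 43481

43481


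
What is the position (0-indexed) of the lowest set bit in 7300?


0b1110010000100. Lowest set bit at position 2

2


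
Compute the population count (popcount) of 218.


0b11011010 has 5 set bits

5


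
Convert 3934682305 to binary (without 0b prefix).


3934682305 = 11101010100001100111110011000001 in binary

11101010100001100111110011000001


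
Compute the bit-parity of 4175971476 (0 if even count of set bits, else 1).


0b11111000111010000100010010010100 has 14 ones => parity 0

0


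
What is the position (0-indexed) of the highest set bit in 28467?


0b110111100110011. Highest set bit at position 14

14


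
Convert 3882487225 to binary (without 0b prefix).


3882487225 = 11100111011010100000110110111001 in binary

11100111011010100000110110111001


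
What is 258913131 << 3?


0b1111011011101011001101101011 << 3 = 0b1111011011101011001101101011000 = 2071305048

2071305048


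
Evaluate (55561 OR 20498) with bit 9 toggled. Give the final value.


Step 1: 55561 | 20498 = 55579
Step 2: 55579 ^ (1 << 9) = 55579 ^ 512 = 56091

56091


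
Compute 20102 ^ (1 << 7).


20102 ^ (1 << 7) = 20102 ^ 128 = 19974

19974


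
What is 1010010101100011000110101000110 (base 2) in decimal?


1010010101100011000110101000110 in decimal = 1387367750

1387367750


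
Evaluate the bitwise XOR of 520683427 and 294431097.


0b11111000010001111111110100011 ^ 0b10001100011001010100101111001 = 0b1110100001000101011011011010 = 243554010

243554010


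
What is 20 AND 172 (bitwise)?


0b10100 & 0b10101100 = 0b100 = 4

4


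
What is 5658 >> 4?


0b1011000011010 >> 4 = 0b101100001 = 353

353


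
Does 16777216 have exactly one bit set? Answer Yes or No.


0b1000000000000000000000000. Only one bit set => Yes

Yes


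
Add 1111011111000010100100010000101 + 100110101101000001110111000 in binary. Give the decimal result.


1111011111000010100100010000101 + 100110101101000001110111000 = 10000000101101111100110000111101 = 2159529021

2159529021


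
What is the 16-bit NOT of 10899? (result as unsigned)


~0b10101010010011 = 0b1101010101101100 = 54636 (16-bit unsigned)

54636


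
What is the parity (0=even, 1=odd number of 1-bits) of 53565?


0b1101000100111101 has 9 ones => parity 1

1


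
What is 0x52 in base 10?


52 hex = 82 decimal

82


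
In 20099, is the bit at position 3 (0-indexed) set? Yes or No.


0b100111010000011, bit 3 = 0. No

No


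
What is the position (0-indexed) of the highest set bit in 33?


0b100001. Highest set bit at position 5

5


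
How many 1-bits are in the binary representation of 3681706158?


0b11011011011100100110000010101110 has 17 set bits

17
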